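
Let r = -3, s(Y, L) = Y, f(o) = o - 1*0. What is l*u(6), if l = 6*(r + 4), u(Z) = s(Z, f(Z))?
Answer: 36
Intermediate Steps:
f(o) = o (f(o) = o + 0 = o)
u(Z) = Z
l = 6 (l = 6*(-3 + 4) = 6*1 = 6)
l*u(6) = 6*6 = 36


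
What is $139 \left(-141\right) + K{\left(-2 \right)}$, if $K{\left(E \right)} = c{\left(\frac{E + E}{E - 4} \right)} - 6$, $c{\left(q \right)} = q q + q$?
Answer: $- \frac{176435}{9} \approx -19604.0$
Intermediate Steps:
$c{\left(q \right)} = q + q^{2}$ ($c{\left(q \right)} = q^{2} + q = q + q^{2}$)
$K{\left(E \right)} = -6 + \frac{2 E \left(1 + \frac{2 E}{-4 + E}\right)}{-4 + E}$ ($K{\left(E \right)} = \frac{E + E}{E - 4} \left(1 + \frac{E + E}{E - 4}\right) - 6 = \frac{2 E}{-4 + E} \left(1 + \frac{2 E}{-4 + E}\right) - 6 = \frac{2 E \left(1 + \frac{2 E}{-4 + E}\right)}{-4 + E} - 6 = -6 + \frac{2 E \left(1 + \frac{2 E}{-4 + E}\right)}{-4 + E}$)
$139 \left(-141\right) + K{\left(-2 \right)} = 139 \left(-141\right) + \frac{8 \left(-12 + 5 \left(-2\right)\right)}{16 + \left(-2\right)^{2} - -16} = -19599 + \frac{8 \left(-12 - 10\right)}{16 + 4 + 16} = -19599 + 8 \cdot \frac{1}{36} \left(-22\right) = -19599 - \frac{44}{9} = - \frac{176435}{9}$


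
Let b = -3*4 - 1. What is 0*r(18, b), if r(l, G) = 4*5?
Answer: 0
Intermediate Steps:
b = -13 (b = -12 - 1 = -13)
r(l, G) = 20
0*r(18, b) = 0*20 = 0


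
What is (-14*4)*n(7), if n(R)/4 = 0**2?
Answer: 0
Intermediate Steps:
n(R) = 0 (n(R) = 4*0**2 = 4*0 = 0)
(-14*4)*n(7) = -14*4*0 = -56*0 = 0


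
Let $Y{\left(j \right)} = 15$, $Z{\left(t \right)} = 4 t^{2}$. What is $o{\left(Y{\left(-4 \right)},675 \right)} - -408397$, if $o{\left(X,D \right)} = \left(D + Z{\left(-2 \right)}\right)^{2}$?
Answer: $885878$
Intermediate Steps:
$o{\left(X,D \right)} = \left(16 + D\right)^{2}$ ($o{\left(X,D \right)} = \left(D + 4 \left(-2\right)^{2}\right)^{2} = \left(D + 4 \cdot 4\right)^{2} = \left(D + 16\right)^{2} = \left(16 + D\right)^{2}$)
$o{\left(Y{\left(-4 \right)},675 \right)} - -408397 = \left(16 + 675\right)^{2} - -408397 = 691^{2} + 408397 = 477481 + 408397 = 885878$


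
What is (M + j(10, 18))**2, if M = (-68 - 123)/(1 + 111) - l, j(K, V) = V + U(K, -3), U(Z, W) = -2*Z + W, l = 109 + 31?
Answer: 269977761/12544 ≈ 21522.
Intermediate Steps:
l = 140
U(Z, W) = W - 2*Z
j(K, V) = -3 + V - 2*K (j(K, V) = V + (-3 - 2*K) = -3 + V - 2*K)
M = -15871/112 (M = (-68 - 123)/(1 + 111) - 1*140 = -191/112 - 140 = -15871/112 ≈ -141.71)
(M + j(10, 18))**2 = (-15871/112 + (-3 + 18 - 2*10))**2 = (-15871/112 + (-3 + 18 - 20))**2 = (-15871/112 - 5)**2 = (-16431/112)**2 = 269977761/12544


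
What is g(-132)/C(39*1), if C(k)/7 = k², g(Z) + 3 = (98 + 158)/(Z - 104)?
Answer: -241/628173 ≈ -0.00038365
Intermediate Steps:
g(Z) = -3 + 256/(-104 + Z) (g(Z) = -3 + (98 + 158)/(Z - 104) = -3 + 256/(-104 + Z))
C(k) = 7*k²
g(-132)/C(39*1) = ((568 - 3*(-132))/(-104 - 132))/((7*(39*1)²)) = ((568 + 396)/(-236))/((7*39²)) = (-1/236*964)/((7*1521)) = -241/59/10647 = -241/59*1/10647 = -241/628173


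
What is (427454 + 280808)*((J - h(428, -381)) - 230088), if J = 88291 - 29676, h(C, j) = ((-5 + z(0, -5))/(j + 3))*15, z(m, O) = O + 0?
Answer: -7651229731888/63 ≈ -1.2145e+11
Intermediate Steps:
z(m, O) = O
h(C, j) = -150/(3 + j) (h(C, j) = ((-5 - 5)/(j + 3))*15 = -10/(3 + j)*15 = -150/(3 + j))
J = 58615
(427454 + 280808)*((J - h(428, -381)) - 230088) = (427454 + 280808)*((58615 - (-150)/(3 - 381)) - 230088) = 708262*((58615 - (-150)/(-378)) - 230088) = 708262*((58615 - (-150)*(-1)/378) - 230088) = 708262*((58615 - 1*25/63) - 230088) = 708262*((58615 - 25/63) - 230088) = 708262*(3692720/63 - 230088) = 708262*(-10802824/63) = -7651229731888/63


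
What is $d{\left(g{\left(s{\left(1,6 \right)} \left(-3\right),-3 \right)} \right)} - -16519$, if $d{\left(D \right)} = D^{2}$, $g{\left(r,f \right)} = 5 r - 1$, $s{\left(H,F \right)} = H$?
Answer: $16775$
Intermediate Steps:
$g{\left(r,f \right)} = -1 + 5 r$
$d{\left(g{\left(s{\left(1,6 \right)} \left(-3\right),-3 \right)} \right)} - -16519 = \left(-1 + 5 \cdot 1 \left(-3\right)\right)^{2} - -16519 = \left(-1 + 5 \left(-3\right)\right)^{2} + 16519 = \left(-1 - 15\right)^{2} + 16519 = \left(-16\right)^{2} + 16519 = 256 + 16519 = 16775$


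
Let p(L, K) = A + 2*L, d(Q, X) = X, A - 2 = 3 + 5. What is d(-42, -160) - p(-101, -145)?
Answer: 32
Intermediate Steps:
A = 10 (A = 2 + (3 + 5) = 2 + 8 = 10)
p(L, K) = 10 + 2*L
d(-42, -160) - p(-101, -145) = -160 - (10 + 2*(-101)) = -160 - (10 - 202) = -160 - 1*(-192) = -160 + 192 = 32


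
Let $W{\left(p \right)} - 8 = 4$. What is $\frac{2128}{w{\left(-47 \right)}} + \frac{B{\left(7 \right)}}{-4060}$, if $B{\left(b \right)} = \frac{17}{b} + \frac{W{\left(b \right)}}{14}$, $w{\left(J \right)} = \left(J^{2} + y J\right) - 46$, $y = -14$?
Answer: $\frac{8630411}{11453260} \approx 0.75353$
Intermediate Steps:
$W{\left(p \right)} = 12$ ($W{\left(p \right)} = 8 + 4 = 12$)
$w{\left(J \right)} = -46 + J^{2} - 14 J$ ($w{\left(J \right)} = \left(J^{2} - 14 J\right) - 46 = -46 + J^{2} - 14 J$)
$B{\left(b \right)} = \frac{6}{7} + \frac{17}{b}$ ($B{\left(b \right)} = \frac{17}{b} + \frac{12}{14} = \frac{17}{b} + 12 \cdot \frac{1}{14} = \frac{17}{b} + \frac{6}{7} = \frac{6}{7} + \frac{17}{b}$)
$\frac{2128}{w{\left(-47 \right)}} + \frac{B{\left(7 \right)}}{-4060} = \frac{2128}{-46 + \left(-47\right)^{2} - -658} + \frac{\frac{6}{7} + \frac{17}{7}}{-4060} = \frac{2128}{-46 + 2209 + 658} + \left(\frac{6}{7} + 17 \cdot \frac{1}{7}\right) \left(- \frac{1}{4060}\right) = \frac{2128}{2821} + \left(\frac{6}{7} + \frac{17}{7}\right) \left(- \frac{1}{4060}\right) = 2128 \cdot \frac{1}{2821} + \frac{23}{7} \left(- \frac{1}{4060}\right) = \frac{304}{403} - \frac{23}{28420} = \frac{8630411}{11453260}$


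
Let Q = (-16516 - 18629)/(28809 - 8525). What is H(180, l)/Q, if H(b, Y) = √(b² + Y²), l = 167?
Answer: -1844*√60289/3195 ≈ -141.71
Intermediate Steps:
H(b, Y) = √(Y² + b²)
Q = -3195/1844 (Q = -35145/20284 = -35145*1/20284 = -3195/1844 ≈ -1.7326)
H(180, l)/Q = √(167² + 180²)/(-3195/1844) = √(27889 + 32400)*(-1844/3195) = √60289*(-1844/3195) = -1844*√60289/3195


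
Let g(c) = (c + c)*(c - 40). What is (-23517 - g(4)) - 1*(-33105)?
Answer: 9876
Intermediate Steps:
g(c) = 2*c*(-40 + c) (g(c) = (2*c)*(-40 + c) = 2*c*(-40 + c))
(-23517 - g(4)) - 1*(-33105) = (-23517 - 2*4*(-40 + 4)) - 1*(-33105) = (-23517 - 2*4*(-36)) + 33105 = (-23517 - 1*(-288)) + 33105 = (-23517 + 288) + 33105 = -23229 + 33105 = 9876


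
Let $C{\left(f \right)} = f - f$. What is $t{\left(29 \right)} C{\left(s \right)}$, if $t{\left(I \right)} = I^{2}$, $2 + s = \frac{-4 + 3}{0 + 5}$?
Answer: $0$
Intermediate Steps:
$s = - \frac{11}{5}$ ($s = -2 + \frac{-4 + 3}{0 + 5} = -2 - \frac{1}{5} = - \frac{11}{5} \approx -2.2$)
$C{\left(f \right)} = 0$
$t{\left(29 \right)} C{\left(s \right)} = 29^{2} \cdot 0 = 841 \cdot 0 = 0$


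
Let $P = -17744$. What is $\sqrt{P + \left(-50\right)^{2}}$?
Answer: $2 i \sqrt{3811} \approx 123.47 i$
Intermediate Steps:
$\sqrt{P + \left(-50\right)^{2}} = \sqrt{-17744 + \left(-50\right)^{2}} = \sqrt{-17744 + 2500} = \sqrt{-15244} = 2 i \sqrt{3811}$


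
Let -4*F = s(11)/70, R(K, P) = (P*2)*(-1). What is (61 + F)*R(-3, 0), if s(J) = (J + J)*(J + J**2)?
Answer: 0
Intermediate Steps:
R(K, P) = -2*P (R(K, P) = (2*P)*(-1) = -2*P)
s(J) = 2*J*(J + J**2) (s(J) = (2*J)*(J + J**2) = 2*J*(J + J**2))
F = -363/35 (F = -2*11**2*(1 + 11)/(4*70) = -2*121*12/(4*70) = -726/70 = -1/4*1452/35 = -363/35 ≈ -10.371)
(61 + F)*R(-3, 0) = (61 - 363/35)*(-2*0) = (1772/35)*0 = 0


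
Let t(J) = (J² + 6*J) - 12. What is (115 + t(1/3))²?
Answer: 894916/81 ≈ 11048.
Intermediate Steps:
t(J) = -12 + J² + 6*J
(115 + t(1/3))² = (115 + (-12 + (1/3)² + 6/3))² = (115 + (-12 + (⅓)² + 6*(⅓)))² = (115 + (-12 + ⅑ + 2))² = (115 - 89/9)² = (946/9)² = 894916/81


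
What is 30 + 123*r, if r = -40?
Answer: -4890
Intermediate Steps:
30 + 123*r = 30 + 123*(-40) = 30 - 4920 = -4890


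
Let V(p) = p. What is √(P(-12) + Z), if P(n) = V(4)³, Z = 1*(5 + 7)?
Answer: 2*√19 ≈ 8.7178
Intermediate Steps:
Z = 12 (Z = 1*12 = 12)
P(n) = 64 (P(n) = 4³ = 64)
√(P(-12) + Z) = √(64 + 12) = √76 = 2*√19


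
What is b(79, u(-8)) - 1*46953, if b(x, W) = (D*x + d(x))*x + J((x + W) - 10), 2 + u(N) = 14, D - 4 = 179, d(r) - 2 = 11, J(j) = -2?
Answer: 1096175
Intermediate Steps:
d(r) = 13 (d(r) = 2 + 11 = 13)
D = 183 (D = 4 + 179 = 183)
u(N) = 12 (u(N) = -2 + 14 = 12)
b(x, W) = -2 + x*(13 + 183*x) (b(x, W) = (183*x + 13)*x - 2 = (13 + 183*x)*x - 2 = x*(13 + 183*x) - 2 = -2 + x*(13 + 183*x))
b(79, u(-8)) - 1*46953 = (-2 + 13*79 + 183*79**2) - 1*46953 = (-2 + 1027 + 183*6241) - 46953 = (-2 + 1027 + 1142103) - 46953 = 1143128 - 46953 = 1096175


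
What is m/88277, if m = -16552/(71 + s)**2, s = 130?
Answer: -16552/3566479077 ≈ -4.6410e-6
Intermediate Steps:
m = -16552/40401 (m = -16552/(71 + 130)**2 = -16552/(201**2) = -16552/40401 ≈ -0.40969)
m/88277 = -16552/40401/88277 = -16552/40401*1/88277 = -16552/3566479077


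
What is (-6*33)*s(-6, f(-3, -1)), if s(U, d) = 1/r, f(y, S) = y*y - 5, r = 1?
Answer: -198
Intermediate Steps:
f(y, S) = -5 + y² (f(y, S) = y² - 5 = -5 + y²)
s(U, d) = 1 (s(U, d) = 1/1 = 1)
(-6*33)*s(-6, f(-3, -1)) = -6*33*1 = -198*1 = -198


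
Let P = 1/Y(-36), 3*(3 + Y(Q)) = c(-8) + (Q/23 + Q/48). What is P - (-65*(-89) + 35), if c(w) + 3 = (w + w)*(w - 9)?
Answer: -137974464/23707 ≈ -5820.0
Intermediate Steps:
c(w) = -3 + 2*w*(-9 + w) (c(w) = -3 + (w + w)*(w - 9) = -3 + (2*w)*(-9 + w) = -3 + 2*w*(-9 + w))
Y(Q) = 260/3 + 71*Q/3312 (Y(Q) = -3 + ((-3 - 18*(-8) + 2*(-8)**2) + (Q/23 + Q/48))/3 = -3 + ((-3 + 144 + 2*64) + (Q*(1/23) + Q*(1/48)))/3 = -3 + ((-3 + 144 + 128) + (Q/23 + Q/48))/3 = -3 + (269 + 71*Q/1104)/3 = -3 + (269/3 + 71*Q/3312) = 260/3 + 71*Q/3312)
P = 276/23707 (P = 1/(260/3 + (71/3312)*(-36)) = 1/(260/3 - 71/92) = 1/(23707/276) = 276/23707 ≈ 0.011642)
P - (-65*(-89) + 35) = 276/23707 - (-65*(-89) + 35) = 276/23707 - (5785 + 35) = 276/23707 - 1*5820 = 276/23707 - 5820 = -137974464/23707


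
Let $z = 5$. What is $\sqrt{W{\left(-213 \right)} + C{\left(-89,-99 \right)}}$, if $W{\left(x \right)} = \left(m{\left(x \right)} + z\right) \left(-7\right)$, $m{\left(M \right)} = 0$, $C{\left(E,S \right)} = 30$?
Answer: $i \sqrt{5} \approx 2.2361 i$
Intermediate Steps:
$W{\left(x \right)} = -35$ ($W{\left(x \right)} = \left(0 + 5\right) \left(-7\right) = 5 \left(-7\right) = -35$)
$\sqrt{W{\left(-213 \right)} + C{\left(-89,-99 \right)}} = \sqrt{-35 + 30} = \sqrt{-5} = i \sqrt{5}$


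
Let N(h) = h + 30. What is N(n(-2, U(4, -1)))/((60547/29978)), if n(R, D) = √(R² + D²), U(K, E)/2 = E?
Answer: 899340/60547 + 59956*√2/60547 ≈ 16.254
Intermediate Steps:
U(K, E) = 2*E
n(R, D) = √(D² + R²)
N(h) = 30 + h
N(n(-2, U(4, -1)))/((60547/29978)) = (30 + √((2*(-1))² + (-2)²))/((60547/29978)) = (30 + √((-2)² + 4))/((60547*(1/29978))) = (30 + √(4 + 4))/(60547/29978) = (30 + √8)*(29978/60547) = (30 + 2*√2)*(29978/60547) = 899340/60547 + 59956*√2/60547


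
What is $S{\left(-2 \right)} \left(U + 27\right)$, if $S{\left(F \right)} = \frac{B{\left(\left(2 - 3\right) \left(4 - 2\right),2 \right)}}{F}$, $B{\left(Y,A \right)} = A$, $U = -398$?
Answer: $371$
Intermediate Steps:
$S{\left(F \right)} = \frac{2}{F}$
$S{\left(-2 \right)} \left(U + 27\right) = \frac{2}{-2} \left(-398 + 27\right) = 2 \left(- \frac{1}{2}\right) \left(-371\right) = \left(-1\right) \left(-371\right) = 371$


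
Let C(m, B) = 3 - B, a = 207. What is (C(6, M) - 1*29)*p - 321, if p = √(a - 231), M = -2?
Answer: -321 - 48*I*√6 ≈ -321.0 - 117.58*I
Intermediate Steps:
p = 2*I*√6 (p = √(207 - 231) = √(-24) = 2*I*√6 ≈ 4.899*I)
(C(6, M) - 1*29)*p - 321 = ((3 - 1*(-2)) - 1*29)*(2*I*√6) - 321 = ((3 + 2) - 29)*(2*I*√6) - 321 = (5 - 29)*(2*I*√6) - 321 = -48*I*√6 - 321 = -321 - 48*I*√6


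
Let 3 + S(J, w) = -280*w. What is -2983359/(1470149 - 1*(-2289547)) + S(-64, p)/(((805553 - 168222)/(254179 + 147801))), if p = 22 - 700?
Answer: 95634348888179377/798723603792 ≈ 1.1973e+5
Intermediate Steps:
p = -678
S(J, w) = -3 - 280*w
-2983359/(1470149 - 1*(-2289547)) + S(-64, p)/(((805553 - 168222)/(254179 + 147801))) = -2983359/(1470149 - 1*(-2289547)) + (-3 - 280*(-678))/(((805553 - 168222)/(254179 + 147801))) = -2983359/(1470149 + 2289547) + (-3 + 189840)/((637331/401980)) = -2983359/3759696 + 189837/((637331*(1/401980))) = -2983359*1/3759696 + 189837/(637331/401980) = -994453/1253232 + 189837*(401980/637331) = -994453/1253232 + 76310677260/637331 = 95634348888179377/798723603792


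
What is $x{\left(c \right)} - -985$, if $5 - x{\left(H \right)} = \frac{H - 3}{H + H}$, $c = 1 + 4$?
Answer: $\frac{4949}{5} \approx 989.8$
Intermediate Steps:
$c = 5$
$x{\left(H \right)} = 5 - \frac{-3 + H}{2 H}$ ($x{\left(H \right)} = 5 - \frac{H - 3}{H + H} = 5 - \frac{-3 + H}{2 H}$)
$x{\left(c \right)} - -985 = \frac{3 \left(1 + 3 \cdot 5\right)}{2 \cdot 5} - -985 = \frac{3}{2} \cdot \frac{1}{5} \left(1 + 15\right) + 985 = \frac{3}{2} \cdot \frac{1}{5} \cdot 16 + 985 = \frac{24}{5} + 985 = \frac{4949}{5}$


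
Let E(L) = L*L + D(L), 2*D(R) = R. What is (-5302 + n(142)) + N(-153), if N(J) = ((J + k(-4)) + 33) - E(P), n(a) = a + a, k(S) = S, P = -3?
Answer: -10299/2 ≈ -5149.5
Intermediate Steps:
D(R) = R/2
n(a) = 2*a
E(L) = L**2 + L/2 (E(L) = L*L + L/2 = L**2 + L/2)
N(J) = 43/2 + J (N(J) = ((J - 4) + 33) - (-3)*(1/2 - 3) = ((-4 + J) + 33) - (-3)*(-5)/2 = (29 + J) - 1*15/2 = (29 + J) - 15/2 = 43/2 + J)
(-5302 + n(142)) + N(-153) = (-5302 + 2*142) + (43/2 - 153) = (-5302 + 284) - 263/2 = -5018 - 263/2 = -10299/2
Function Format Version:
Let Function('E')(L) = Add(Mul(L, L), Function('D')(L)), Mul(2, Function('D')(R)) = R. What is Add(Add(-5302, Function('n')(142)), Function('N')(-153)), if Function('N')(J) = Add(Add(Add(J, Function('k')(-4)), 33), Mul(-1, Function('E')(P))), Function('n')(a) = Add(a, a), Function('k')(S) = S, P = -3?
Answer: Rational(-10299, 2) ≈ -5149.5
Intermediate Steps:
Function('D')(R) = Mul(Rational(1, 2), R)
Function('n')(a) = Mul(2, a)
Function('E')(L) = Add(Pow(L, 2), Mul(Rational(1, 2), L)) (Function('E')(L) = Add(Mul(L, L), Mul(Rational(1, 2), L)) = Add(Pow(L, 2), Mul(Rational(1, 2), L)))
Function('N')(J) = Add(Rational(43, 2), J) (Function('N')(J) = Add(Add(Add(J, -4), 33), Mul(-1, Mul(-3, Add(Rational(1, 2), -3)))) = Add(Add(Add(-4, J), 33), Mul(-1, Mul(-3, Rational(-5, 2)))) = Add(Add(29, J), Mul(-1, Rational(15, 2))) = Add(Add(29, J), Rational(-15, 2)) = Add(Rational(43, 2), J))
Add(Add(-5302, Function('n')(142)), Function('N')(-153)) = Add(Add(-5302, Mul(2, 142)), Add(Rational(43, 2), -153)) = Add(Add(-5302, 284), Rational(-263, 2)) = Add(-5018, Rational(-263, 2)) = Rational(-10299, 2)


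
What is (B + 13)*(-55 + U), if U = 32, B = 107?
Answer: -2760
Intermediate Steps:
(B + 13)*(-55 + U) = (107 + 13)*(-55 + 32) = 120*(-23) = -2760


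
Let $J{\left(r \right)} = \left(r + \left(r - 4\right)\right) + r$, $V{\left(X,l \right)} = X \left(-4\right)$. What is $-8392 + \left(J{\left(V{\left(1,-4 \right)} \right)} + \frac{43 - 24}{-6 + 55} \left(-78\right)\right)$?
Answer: $- \frac{413474}{49} \approx -8438.3$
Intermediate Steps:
$V{\left(X,l \right)} = - 4 X$
$J{\left(r \right)} = -4 + 3 r$ ($J{\left(r \right)} = \left(r + \left(r - 4\right)\right) + r = \left(r + \left(-4 + r\right)\right) + r = \left(-4 + 2 r\right) + r = -4 + 3 r$)
$-8392 + \left(J{\left(V{\left(1,-4 \right)} \right)} + \frac{43 - 24}{-6 + 55} \left(-78\right)\right) = -8392 + \left(\left(-4 + 3 \left(\left(-4\right) 1\right)\right) + \frac{43 - 24}{-6 + 55} \left(-78\right)\right) = -8392 + \left(\left(-4 + 3 \left(-4\right)\right) + \frac{19}{49} \left(-78\right)\right) = -8392 + \left(\left(-4 - 12\right) + 19 \cdot \frac{1}{49} \left(-78\right)\right) = -8392 + \left(-16 + \frac{19}{49} \left(-78\right)\right) = -8392 - \frac{2266}{49} = - \frac{413474}{49}$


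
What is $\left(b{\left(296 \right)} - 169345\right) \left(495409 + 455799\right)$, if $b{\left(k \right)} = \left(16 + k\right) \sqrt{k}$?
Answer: $-161082318760 + 593553792 \sqrt{74} \approx -1.5598 \cdot 10^{11}$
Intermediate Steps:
$b{\left(k \right)} = \sqrt{k} \left(16 + k\right)$
$\left(b{\left(296 \right)} - 169345\right) \left(495409 + 455799\right) = \left(\sqrt{296} \left(16 + 296\right) - 169345\right) \left(495409 + 455799\right) = \left(2 \sqrt{74} \cdot 312 - 169345\right) 951208 = \left(624 \sqrt{74} - 169345\right) 951208 = \left(-169345 + 624 \sqrt{74}\right) 951208 = -161082318760 + 593553792 \sqrt{74}$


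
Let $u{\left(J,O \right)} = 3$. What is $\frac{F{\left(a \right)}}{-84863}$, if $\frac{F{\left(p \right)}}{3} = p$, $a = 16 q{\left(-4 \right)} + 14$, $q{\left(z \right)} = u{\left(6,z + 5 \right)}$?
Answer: $- \frac{186}{84863} \approx -0.0021918$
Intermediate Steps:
$q{\left(z \right)} = 3$
$a = 62$ ($a = 16 \cdot 3 + 14 = 48 + 14 = 62$)
$F{\left(p \right)} = 3 p$
$\frac{F{\left(a \right)}}{-84863} = \frac{3 \cdot 62}{-84863} = 186 \left(- \frac{1}{84863}\right) = - \frac{186}{84863}$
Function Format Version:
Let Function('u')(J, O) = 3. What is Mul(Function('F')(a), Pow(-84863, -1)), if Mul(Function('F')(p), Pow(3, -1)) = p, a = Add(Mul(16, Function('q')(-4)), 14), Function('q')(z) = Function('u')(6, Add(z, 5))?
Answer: Rational(-186, 84863) ≈ -0.0021918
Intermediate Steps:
Function('q')(z) = 3
a = 62 (a = Add(Mul(16, 3), 14) = Add(48, 14) = 62)
Function('F')(p) = Mul(3, p)
Mul(Function('F')(a), Pow(-84863, -1)) = Mul(Mul(3, 62), Pow(-84863, -1)) = Mul(186, Rational(-1, 84863)) = Rational(-186, 84863)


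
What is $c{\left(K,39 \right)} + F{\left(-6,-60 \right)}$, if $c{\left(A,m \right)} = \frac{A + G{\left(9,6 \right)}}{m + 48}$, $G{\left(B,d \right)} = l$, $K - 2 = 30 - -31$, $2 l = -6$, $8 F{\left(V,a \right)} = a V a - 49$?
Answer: $- \frac{627661}{232} \approx -2705.4$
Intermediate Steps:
$F{\left(V,a \right)} = - \frac{49}{8} + \frac{V a^{2}}{8}$ ($F{\left(V,a \right)} = \frac{a V a - 49}{8} = \frac{V a a - 49}{8} = \frac{V a^{2} - 49}{8} = \frac{-49 + V a^{2}}{8} = - \frac{49}{8} + \frac{V a^{2}}{8}$)
$l = -3$ ($l = \frac{1}{2} \left(-6\right) = -3$)
$K = 63$ ($K = 2 + \left(30 - -31\right) = 2 + \left(30 + 31\right) = 2 + 61 = 63$)
$G{\left(B,d \right)} = -3$
$c{\left(A,m \right)} = \frac{-3 + A}{48 + m}$ ($c{\left(A,m \right)} = \frac{A - 3}{m + 48} = \frac{-3 + A}{48 + m}$)
$c{\left(K,39 \right)} + F{\left(-6,-60 \right)} = \frac{-3 + 63}{48 + 39} + \left(- \frac{49}{8} + \frac{1}{8} \left(-6\right) \left(-60\right)^{2}\right) = \frac{1}{87} \cdot 60 + \left(- \frac{49}{8} + \frac{1}{8} \left(-6\right) 3600\right) = \frac{1}{87} \cdot 60 - \frac{21649}{8} = \frac{20}{29} - \frac{21649}{8} = - \frac{627661}{232}$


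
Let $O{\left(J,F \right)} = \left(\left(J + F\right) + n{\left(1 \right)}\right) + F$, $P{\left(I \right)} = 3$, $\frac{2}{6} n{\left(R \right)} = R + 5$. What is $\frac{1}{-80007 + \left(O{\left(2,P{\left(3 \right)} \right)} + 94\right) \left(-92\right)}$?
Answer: $- \frac{1}{91047} \approx -1.0983 \cdot 10^{-5}$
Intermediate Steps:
$n{\left(R \right)} = 15 + 3 R$ ($n{\left(R \right)} = 3 \left(R + 5\right) = 3 \left(5 + R\right) = 15 + 3 R$)
$O{\left(J,F \right)} = 18 + J + 2 F$ ($O{\left(J,F \right)} = \left(\left(J + F\right) + \left(15 + 3 \cdot 1\right)\right) + F = \left(\left(F + J\right) + \left(15 + 3\right)\right) + F = \left(\left(F + J\right) + 18\right) + F = \left(18 + F + J\right) + F = 18 + J + 2 F$)
$\frac{1}{-80007 + \left(O{\left(2,P{\left(3 \right)} \right)} + 94\right) \left(-92\right)} = \frac{1}{-80007 + \left(\left(18 + 2 + 2 \cdot 3\right) + 94\right) \left(-92\right)} = \frac{1}{-80007 + \left(\left(18 + 2 + 6\right) + 94\right) \left(-92\right)} = \frac{1}{-80007 + \left(26 + 94\right) \left(-92\right)} = \frac{1}{-80007 + 120 \left(-92\right)} = \frac{1}{-80007 - 11040} = \frac{1}{-91047} = - \frac{1}{91047}$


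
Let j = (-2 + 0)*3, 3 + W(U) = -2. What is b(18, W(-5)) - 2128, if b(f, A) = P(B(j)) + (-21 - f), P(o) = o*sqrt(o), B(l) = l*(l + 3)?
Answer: -2167 + 54*sqrt(2) ≈ -2090.6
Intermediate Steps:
W(U) = -5 (W(U) = -3 - 2 = -5)
j = -6 (j = -2*3 = -6)
B(l) = l*(3 + l)
P(o) = o**(3/2)
b(f, A) = -21 - f + 54*sqrt(2) (b(f, A) = (-6*(3 - 6))**(3/2) + (-21 - f) = (-6*(-3))**(3/2) + (-21 - f) = 18**(3/2) + (-21 - f) = 54*sqrt(2) + (-21 - f) = -21 - f + 54*sqrt(2))
b(18, W(-5)) - 2128 = (-21 - 1*18 + 54*sqrt(2)) - 2128 = (-21 - 18 + 54*sqrt(2)) - 2128 = (-39 + 54*sqrt(2)) - 2128 = -2167 + 54*sqrt(2)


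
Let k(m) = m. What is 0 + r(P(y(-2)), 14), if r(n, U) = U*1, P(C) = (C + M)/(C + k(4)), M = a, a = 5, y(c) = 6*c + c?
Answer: 14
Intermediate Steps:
y(c) = 7*c
M = 5
P(C) = (5 + C)/(4 + C) (P(C) = (C + 5)/(C + 4) = (5 + C)/(4 + C))
r(n, U) = U
0 + r(P(y(-2)), 14) = 0 + 14 = 14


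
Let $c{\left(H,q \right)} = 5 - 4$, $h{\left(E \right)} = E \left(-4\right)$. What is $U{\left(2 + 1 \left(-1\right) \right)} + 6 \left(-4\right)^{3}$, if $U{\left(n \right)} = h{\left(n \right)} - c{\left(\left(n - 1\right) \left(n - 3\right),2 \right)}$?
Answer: $-389$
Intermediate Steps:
$h{\left(E \right)} = - 4 E$
$c{\left(H,q \right)} = 1$ ($c{\left(H,q \right)} = 5 - 4 = 1$)
$U{\left(n \right)} = -1 - 4 n$ ($U{\left(n \right)} = - 4 n - 1 = -1 - 4 n$)
$U{\left(2 + 1 \left(-1\right) \right)} + 6 \left(-4\right)^{3} = \left(-1 - 4 \left(2 + 1 \left(-1\right)\right)\right) + 6 \left(-4\right)^{3} = \left(-1 - 4 \left(2 - 1\right)\right) + 6 \left(-64\right) = \left(-1 - 4\right) - 384 = -5 - 384 = -389$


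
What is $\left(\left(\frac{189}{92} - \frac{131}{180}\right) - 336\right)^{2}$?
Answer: $\frac{119983953769}{1071225} \approx 1.1201 \cdot 10^{5}$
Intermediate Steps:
$\left(\left(\frac{189}{92} - \frac{131}{180}\right) - 336\right)^{2} = \left(\frac{1373}{1035} - 336\right)^{2} = \left(- \frac{346387}{1035}\right)^{2} = \frac{119983953769}{1071225}$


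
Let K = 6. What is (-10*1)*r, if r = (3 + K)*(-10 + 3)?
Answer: 630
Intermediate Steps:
r = -63 (r = (3 + 6)*(-10 + 3) = 9*(-7) = -63)
(-10*1)*r = -10*1*(-63) = -10*(-63) = 630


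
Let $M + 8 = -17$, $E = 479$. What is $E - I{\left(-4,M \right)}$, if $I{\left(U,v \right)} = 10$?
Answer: $469$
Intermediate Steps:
$M = -25$ ($M = -8 - 17 = -25$)
$E - I{\left(-4,M \right)} = 479 - 10 = 469$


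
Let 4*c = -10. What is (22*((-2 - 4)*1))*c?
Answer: 330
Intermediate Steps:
c = -5/2 (c = (¼)*(-10) = -5/2 ≈ -2.5000)
(22*((-2 - 4)*1))*c = (22*((-2 - 4)*1))*(-5/2) = (22*(-6*1))*(-5/2) = (22*(-6))*(-5/2) = -132*(-5/2) = 330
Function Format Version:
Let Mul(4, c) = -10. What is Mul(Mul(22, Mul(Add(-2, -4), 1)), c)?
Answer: 330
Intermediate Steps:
c = Rational(-5, 2) (c = Mul(Rational(1, 4), -10) = Rational(-5, 2) ≈ -2.5000)
Mul(Mul(22, Mul(Add(-2, -4), 1)), c) = Mul(Mul(22, Mul(Add(-2, -4), 1)), Rational(-5, 2)) = Mul(Mul(22, Mul(-6, 1)), Rational(-5, 2)) = Mul(Mul(22, -6), Rational(-5, 2)) = Mul(-132, Rational(-5, 2)) = 330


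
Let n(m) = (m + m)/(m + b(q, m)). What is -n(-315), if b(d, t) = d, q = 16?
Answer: -630/299 ≈ -2.1070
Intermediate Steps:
n(m) = 2*m/(16 + m) (n(m) = (m + m)/(m + 16) = (2*m)/(16 + m) = 2*m/(16 + m))
-n(-315) = -2*(-315)/(16 - 315) = -2*(-315)/(-299) = -2*(-315)*(-1)/299 = -1*630/299 = -630/299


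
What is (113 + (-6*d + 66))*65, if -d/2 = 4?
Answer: 14755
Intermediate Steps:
d = -8 (d = -2*4 = -8)
(113 + (-6*d + 66))*65 = (113 + (-6*(-8) + 66))*65 = (113 + (48 + 66))*65 = (113 + 114)*65 = 227*65 = 14755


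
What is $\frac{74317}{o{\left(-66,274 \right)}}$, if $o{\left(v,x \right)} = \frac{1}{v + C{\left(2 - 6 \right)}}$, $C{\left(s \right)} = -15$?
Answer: $-6019677$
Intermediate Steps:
$o{\left(v,x \right)} = \frac{1}{-15 + v}$ ($o{\left(v,x \right)} = \frac{1}{v - 15} = \frac{1}{-15 + v}$)
$\frac{74317}{o{\left(-66,274 \right)}} = \frac{74317}{\frac{1}{-15 - 66}} = \frac{74317}{\frac{1}{-81}} = \frac{74317}{- \frac{1}{81}} = 74317 \left(-81\right) = -6019677$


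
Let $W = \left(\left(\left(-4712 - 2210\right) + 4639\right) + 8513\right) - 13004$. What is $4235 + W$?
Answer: $-2539$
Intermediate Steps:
$W = -6774$ ($W = \left(\left(-6922 + 4639\right) + 8513\right) - 13004 = \left(-2283 + 8513\right) - 13004 = 6230 - 13004 = -6774$)
$4235 + W = 4235 - 6774 = -2539$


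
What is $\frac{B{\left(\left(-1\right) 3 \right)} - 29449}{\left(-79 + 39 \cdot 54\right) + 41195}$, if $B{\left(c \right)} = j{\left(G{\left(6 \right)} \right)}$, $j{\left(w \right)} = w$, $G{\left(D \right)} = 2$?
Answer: $- \frac{29447}{43222} \approx -0.6813$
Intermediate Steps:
$B{\left(c \right)} = 2$
$\frac{B{\left(\left(-1\right) 3 \right)} - 29449}{\left(-79 + 39 \cdot 54\right) + 41195} = \frac{2 - 29449}{\left(-79 + 39 \cdot 54\right) + 41195} = - \frac{29447}{\left(-79 + 2106\right) + 41195} = - \frac{29447}{2027 + 41195} = - \frac{29447}{43222}$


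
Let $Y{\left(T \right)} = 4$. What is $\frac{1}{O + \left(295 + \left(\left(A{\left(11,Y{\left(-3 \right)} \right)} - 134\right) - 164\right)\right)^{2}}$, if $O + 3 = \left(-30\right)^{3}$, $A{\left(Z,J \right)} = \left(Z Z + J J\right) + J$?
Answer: $- \frac{1}{7959} \approx -0.00012564$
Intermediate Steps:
$A{\left(Z,J \right)} = J + J^{2} + Z^{2}$ ($A{\left(Z,J \right)} = \left(Z^{2} + J^{2}\right) + J = \left(J^{2} + Z^{2}\right) + J = J + J^{2} + Z^{2}$)
$O = -27003$ ($O = -3 + \left(-30\right)^{3} = -3 - 27000 = -27003$)
$\frac{1}{O + \left(295 + \left(\left(A{\left(11,Y{\left(-3 \right)} \right)} - 134\right) - 164\right)\right)^{2}} = \frac{1}{-27003 + \left(295 + \left(\left(\left(4 + 4^{2} + 11^{2}\right) - 134\right) - 164\right)\right)^{2}} = \frac{1}{-27003 + \left(295 + \left(\left(\left(4 + 16 + 121\right) - 134\right) - 164\right)\right)^{2}} = \frac{1}{-27003 + \left(295 + \left(\left(141 - 134\right) - 164\right)\right)^{2}} = \frac{1}{-27003 + \left(295 + \left(7 - 164\right)\right)^{2}} = \frac{1}{-27003 + \left(295 - 157\right)^{2}} = \frac{1}{-27003 + 138^{2}} = \frac{1}{-27003 + 19044} = \frac{1}{-7959} = - \frac{1}{7959}$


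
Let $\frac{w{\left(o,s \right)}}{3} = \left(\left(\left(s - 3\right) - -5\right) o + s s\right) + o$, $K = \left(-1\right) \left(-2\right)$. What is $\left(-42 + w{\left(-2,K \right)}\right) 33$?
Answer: $-1980$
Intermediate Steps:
$K = 2$
$w{\left(o,s \right)} = 3 o + 3 s^{2} + 3 o \left(2 + s\right)$ ($w{\left(o,s \right)} = 3 \left(\left(\left(\left(s - 3\right) - -5\right) o + s s\right) + o\right) = 3 \left(\left(\left(\left(-3 + s\right) + 5\right) o + s^{2}\right) + o\right) = 3 \left(\left(\left(2 + s\right) o + s^{2}\right) + o\right) = 3 \left(\left(o \left(2 + s\right) + s^{2}\right) + o\right) = 3 \left(\left(s^{2} + o \left(2 + s\right)\right) + o\right) = 3 \left(o + s^{2} + o \left(2 + s\right)\right) = 3 o + 3 s^{2} + 3 o \left(2 + s\right)$)
$\left(-42 + w{\left(-2,K \right)}\right) 33 = \left(-42 + \left(3 \cdot 2^{2} + 9 \left(-2\right) + 3 \left(-2\right) 2\right)\right) 33 = \left(-42 - 18\right) 33 = \left(-60\right) 33 = -1980$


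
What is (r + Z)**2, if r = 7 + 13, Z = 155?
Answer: 30625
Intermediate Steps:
r = 20
(r + Z)**2 = (20 + 155)**2 = 175**2 = 30625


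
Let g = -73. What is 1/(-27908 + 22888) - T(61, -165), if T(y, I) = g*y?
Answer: 22354059/5020 ≈ 4453.0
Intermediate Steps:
T(y, I) = -73*y
1/(-27908 + 22888) - T(61, -165) = 1/(-27908 + 22888) - (-73)*61 = 1/(-5020) - 1*(-4453) = -1/5020 + 4453 = 22354059/5020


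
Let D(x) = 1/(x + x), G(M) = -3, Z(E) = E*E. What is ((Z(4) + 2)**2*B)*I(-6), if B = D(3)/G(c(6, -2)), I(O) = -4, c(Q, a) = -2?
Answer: 72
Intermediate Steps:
Z(E) = E**2
D(x) = 1/(2*x)
B = -1/18 (B = ((1/2)/3)/(-3) = ((1/2)*(1/3))*(-1/3) = (1/6)*(-1/3) = -1/18 ≈ -0.055556)
((Z(4) + 2)**2*B)*I(-6) = ((4**2 + 2)**2*(-1/18))*(-4) = ((16 + 2)**2*(-1/18))*(-4) = (18**2*(-1/18))*(-4) = (324*(-1/18))*(-4) = -18*(-4) = 72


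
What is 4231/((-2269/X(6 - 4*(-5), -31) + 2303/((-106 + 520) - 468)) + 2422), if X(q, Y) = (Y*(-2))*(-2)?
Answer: 14165388/8027333 ≈ 1.7646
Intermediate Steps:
X(q, Y) = 4*Y (X(q, Y) = -2*Y*(-2) = 4*Y)
4231/((-2269/X(6 - 4*(-5), -31) + 2303/((-106 + 520) - 468)) + 2422) = 4231/((-2269/(4*(-31)) + 2303/((-106 + 520) - 468)) + 2422) = 4231/((-2269/(-124) + 2303/(414 - 468)) + 2422) = 4231/((-2269*(-1/124) + 2303/(-54)) + 2422) = 4231/((2269/124 + 2303*(-1/54)) + 2422) = 4231/((2269/124 - 2303/54) + 2422) = 4231/(-81523/3348 + 2422) = 4231/(8027333/3348) = 4231*(3348/8027333) = 14165388/8027333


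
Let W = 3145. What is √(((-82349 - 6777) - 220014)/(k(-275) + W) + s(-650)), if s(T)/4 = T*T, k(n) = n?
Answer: √82804722/7 ≈ 1300.0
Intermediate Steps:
s(T) = 4*T² (s(T) = 4*(T*T) = 4*T²)
√(((-82349 - 6777) - 220014)/(k(-275) + W) + s(-650)) = √(((-82349 - 6777) - 220014)/(-275 + 3145) + 4*(-650)²) = √((-89126 - 220014)/2870 + 4*422500) = √(-309140*1/2870 + 1690000) = √(-754/7 + 1690000) = √(11829246/7) = √82804722/7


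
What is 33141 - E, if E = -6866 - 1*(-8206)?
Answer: 31801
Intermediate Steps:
E = 1340 (E = -6866 + 8206 = 1340)
33141 - E = 33141 - 1*1340 = 33141 - 1340 = 31801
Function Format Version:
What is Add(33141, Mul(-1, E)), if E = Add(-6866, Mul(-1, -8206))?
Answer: 31801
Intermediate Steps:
E = 1340 (E = Add(-6866, 8206) = 1340)
Add(33141, Mul(-1, E)) = Add(33141, Mul(-1, 1340)) = Add(33141, -1340) = 31801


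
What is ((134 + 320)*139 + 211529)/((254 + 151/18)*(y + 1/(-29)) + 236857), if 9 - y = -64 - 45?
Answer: 143359470/139796737 ≈ 1.0255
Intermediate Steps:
y = 118 (y = 9 - (-64 - 45) = 9 - 1*(-109) = 9 + 109 = 118)
((134 + 320)*139 + 211529)/((254 + 151/18)*(y + 1/(-29)) + 236857) = ((134 + 320)*139 + 211529)/((254 + 151/18)*(118 + 1/(-29)) + 236857) = (454*139 + 211529)/((254 + 151*(1/18))*(118 - 1/29) + 236857) = (63106 + 211529)/((254 + 151/18)*(3421/29) + 236857) = 274635/((4723/18)*(3421/29) + 236857) = 274635/(16157383/522 + 236857) = 274635/(139796737/522) = 274635*(522/139796737) = 143359470/139796737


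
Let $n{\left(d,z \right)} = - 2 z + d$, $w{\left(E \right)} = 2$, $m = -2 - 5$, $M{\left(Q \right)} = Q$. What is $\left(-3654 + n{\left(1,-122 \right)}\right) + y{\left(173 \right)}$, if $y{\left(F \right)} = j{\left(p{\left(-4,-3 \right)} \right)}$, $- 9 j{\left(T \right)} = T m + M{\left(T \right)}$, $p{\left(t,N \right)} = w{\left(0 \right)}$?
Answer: $- \frac{10223}{3} \approx -3407.7$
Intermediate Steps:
$m = -7$
$p{\left(t,N \right)} = 2$
$j{\left(T \right)} = \frac{2 T}{3}$ ($j{\left(T \right)} = - \frac{T \left(-7\right) + T}{9} = - \frac{- 7 T + T}{9} = - \frac{\left(-6\right) T}{9} = \frac{2 T}{3}$)
$n{\left(d,z \right)} = d - 2 z$
$y{\left(F \right)} = \frac{4}{3}$ ($y{\left(F \right)} = \frac{2}{3} \cdot 2 = \frac{4}{3}$)
$\left(-3654 + n{\left(1,-122 \right)}\right) + y{\left(173 \right)} = \left(-3654 + \left(1 - -244\right)\right) + \frac{4}{3} = \left(-3654 + \left(1 + 244\right)\right) + \frac{4}{3} = \left(-3654 + 245\right) + \frac{4}{3} = -3409 + \frac{4}{3} = - \frac{10223}{3}$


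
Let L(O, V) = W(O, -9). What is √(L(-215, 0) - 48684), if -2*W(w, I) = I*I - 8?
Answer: I*√194882/2 ≈ 220.73*I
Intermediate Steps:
W(w, I) = 4 - I²/2 (W(w, I) = -(I*I - 8)/2 = -(I² - 8)/2 = -(-8 + I²)/2 = 4 - I²/2)
L(O, V) = -73/2 (L(O, V) = 4 - ½*(-9)² = 4 - ½*81 = 4 - 81/2 = -73/2)
√(L(-215, 0) - 48684) = √(-73/2 - 48684) = √(-97441/2) = I*√194882/2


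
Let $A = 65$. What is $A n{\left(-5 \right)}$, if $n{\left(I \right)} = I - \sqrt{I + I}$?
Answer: $-325 - 65 i \sqrt{10} \approx -325.0 - 205.55 i$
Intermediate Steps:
$n{\left(I \right)} = I - \sqrt{2} \sqrt{I}$ ($n{\left(I \right)} = I - \sqrt{2 I} = I - \sqrt{2} \sqrt{I}$)
$A n{\left(-5 \right)} = 65 \left(-5 - \sqrt{2} \sqrt{-5}\right) = 65 \left(-5 - \sqrt{2} i \sqrt{5}\right) = 65 \left(-5 - i \sqrt{10}\right) = -325 - 65 i \sqrt{10}$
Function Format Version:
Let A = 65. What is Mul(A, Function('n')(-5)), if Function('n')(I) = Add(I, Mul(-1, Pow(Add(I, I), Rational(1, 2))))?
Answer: Add(-325, Mul(-65, I, Pow(10, Rational(1, 2)))) ≈ Add(-325.00, Mul(-205.55, I))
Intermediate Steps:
Function('n')(I) = Add(I, Mul(-1, Pow(2, Rational(1, 2)), Pow(I, Rational(1, 2)))) (Function('n')(I) = Add(I, Mul(-1, Pow(Mul(2, I), Rational(1, 2)))) = Add(I, Mul(-1, Mul(Pow(2, Rational(1, 2)), Pow(I, Rational(1, 2))))) = Add(I, Mul(-1, Pow(2, Rational(1, 2)), Pow(I, Rational(1, 2)))))
Mul(A, Function('n')(-5)) = Mul(65, Add(-5, Mul(-1, Pow(2, Rational(1, 2)), Pow(-5, Rational(1, 2))))) = Mul(65, Add(-5, Mul(-1, Pow(2, Rational(1, 2)), Mul(I, Pow(5, Rational(1, 2)))))) = Mul(65, Add(-5, Mul(-1, I, Pow(10, Rational(1, 2))))) = Add(-325, Mul(-65, I, Pow(10, Rational(1, 2))))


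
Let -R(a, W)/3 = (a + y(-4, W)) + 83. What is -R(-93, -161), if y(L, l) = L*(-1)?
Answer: -18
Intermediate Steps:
y(L, l) = -L
R(a, W) = -261 - 3*a (R(a, W) = -3*((a - 1*(-4)) + 83) = -3*((a + 4) + 83) = -3*((4 + a) + 83) = -3*(87 + a) = -261 - 3*a)
-R(-93, -161) = -(-261 - 3*(-93)) = -(-261 + 279) = -1*18 = -18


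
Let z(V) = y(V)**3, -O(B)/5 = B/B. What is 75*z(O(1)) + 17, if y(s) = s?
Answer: -9358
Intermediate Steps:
O(B) = -5 (O(B) = -5*B/B = -5*1 = -5)
z(V) = V**3
75*z(O(1)) + 17 = 75*(-5)**3 + 17 = 75*(-125) + 17 = -9375 + 17 = -9358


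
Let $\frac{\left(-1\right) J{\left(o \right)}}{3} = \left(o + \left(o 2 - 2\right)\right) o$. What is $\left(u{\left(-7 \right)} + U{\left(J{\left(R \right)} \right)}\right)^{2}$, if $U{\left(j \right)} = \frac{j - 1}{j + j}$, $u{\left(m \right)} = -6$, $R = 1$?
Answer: $\frac{256}{9} \approx 28.444$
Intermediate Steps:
$J{\left(o \right)} = - 3 o \left(-2 + 3 o\right)$ ($J{\left(o \right)} = - 3 \left(o + \left(o 2 - 2\right)\right) o = - 3 \left(o + \left(2 o - 2\right)\right) o = - 3 \left(o + \left(-2 + 2 o\right)\right) o = - 3 \left(-2 + 3 o\right) o = - 3 o \left(-2 + 3 o\right)$)
$U{\left(j \right)} = \frac{-1 + j}{2 j}$
$\left(u{\left(-7 \right)} + U{\left(J{\left(R \right)} \right)}\right)^{2} = \left(-6 + \frac{-1 + 3 \cdot 1 \left(2 - 3\right)}{2 \cdot 3 \cdot 1 \left(2 - 3\right)}\right)^{2} = \left(-6 + \frac{-1 + 3 \cdot 1 \left(-1\right)}{2 \cdot 3 \cdot 1 \left(-1\right)}\right)^{2} = \left(-6 + \frac{-1 - 3}{2 \left(-3\right)}\right)^{2} = \left(-6 + \frac{1}{2} \left(- \frac{1}{3}\right) \left(-4\right)\right)^{2} = \left(-6 + \frac{2}{3}\right)^{2} = \left(- \frac{16}{3}\right)^{2} = \frac{256}{9}$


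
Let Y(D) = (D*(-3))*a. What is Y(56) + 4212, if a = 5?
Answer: 3372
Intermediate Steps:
Y(D) = -15*D (Y(D) = (D*(-3))*5 = -3*D*5 = -15*D)
Y(56) + 4212 = -15*56 + 4212 = -840 + 4212 = 3372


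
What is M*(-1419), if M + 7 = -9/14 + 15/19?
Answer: 2586837/266 ≈ 9725.0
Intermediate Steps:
M = -1823/266 (M = -7 + (-9/14 + 15/19) = -7 + 39/266 = -1823/266 ≈ -6.8534)
M*(-1419) = -1823/266*(-1419) = 2586837/266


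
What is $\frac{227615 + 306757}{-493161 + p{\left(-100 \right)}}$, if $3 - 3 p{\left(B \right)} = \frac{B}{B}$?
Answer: $- \frac{1603116}{1479481} \approx -1.0836$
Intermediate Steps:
$p{\left(B \right)} = \frac{2}{3}$ ($p{\left(B \right)} = 1 - \frac{B \frac{1}{B}}{3} = 1 - \frac{1}{3} = \frac{2}{3}$)
$\frac{227615 + 306757}{-493161 + p{\left(-100 \right)}} = \frac{227615 + 306757}{-493161 + \frac{2}{3}} = \frac{534372}{- \frac{1479481}{3}} = 534372 \left(- \frac{3}{1479481}\right) = - \frac{1603116}{1479481}$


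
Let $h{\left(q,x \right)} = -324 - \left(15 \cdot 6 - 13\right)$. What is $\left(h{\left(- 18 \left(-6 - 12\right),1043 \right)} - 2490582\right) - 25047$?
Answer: $-2516030$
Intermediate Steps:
$h{\left(q,x \right)} = -401$ ($h{\left(q,x \right)} = -324 - \left(90 - 13\right) = -324 - 77 = -401$)
$\left(h{\left(- 18 \left(-6 - 12\right),1043 \right)} - 2490582\right) - 25047 = \left(-401 - 2490582\right) - 25047 = -2490983 - 25047 = -2516030$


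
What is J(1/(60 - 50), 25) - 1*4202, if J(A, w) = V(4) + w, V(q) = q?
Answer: -4173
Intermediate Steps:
J(A, w) = 4 + w
J(1/(60 - 50), 25) - 1*4202 = (4 + 25) - 1*4202 = 29 - 4202 = -4173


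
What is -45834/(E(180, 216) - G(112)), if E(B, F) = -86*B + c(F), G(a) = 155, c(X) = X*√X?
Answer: 716614590/234375529 + 59400864*√6/234375529 ≈ 3.6784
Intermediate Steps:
c(X) = X^(3/2)
E(B, F) = F^(3/2) - 86*B (E(B, F) = -86*B + F^(3/2) = F^(3/2) - 86*B)
-45834/(E(180, 216) - G(112)) = -45834/((216^(3/2) - 86*180) - 1*155) = -45834/((1296*√6 - 15480) - 155) = -45834/((-15480 + 1296*√6) - 155) = -45834/(-15635 + 1296*√6)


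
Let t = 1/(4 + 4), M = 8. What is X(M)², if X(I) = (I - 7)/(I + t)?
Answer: 64/4225 ≈ 0.015148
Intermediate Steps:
t = ⅛ (t = 1/8 = ⅛ ≈ 0.12500)
X(I) = (-7 + I)/(⅛ + I) (X(I) = (I - 7)/(I + ⅛) = (-7 + I)/(⅛ + I))
X(M)² = (8*(-7 + 8)/(1 + 8*8))² = (8*1/(1 + 64))² = (8*1/65)² = (8*(1/65)*1)² = (8/65)² = 64/4225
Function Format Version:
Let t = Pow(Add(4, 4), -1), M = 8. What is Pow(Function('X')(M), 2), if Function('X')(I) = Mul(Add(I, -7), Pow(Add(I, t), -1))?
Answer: Rational(64, 4225) ≈ 0.015148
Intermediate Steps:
t = Rational(1, 8) (t = Pow(8, -1) = Rational(1, 8) ≈ 0.12500)
Function('X')(I) = Mul(Pow(Add(Rational(1, 8), I), -1), Add(-7, I)) (Function('X')(I) = Mul(Add(I, -7), Pow(Add(I, Rational(1, 8)), -1)) = Mul(Add(-7, I), Pow(Add(Rational(1, 8), I), -1)) = Mul(Pow(Add(Rational(1, 8), I), -1), Add(-7, I)))
Pow(Function('X')(M), 2) = Pow(Mul(8, Pow(Add(1, Mul(8, 8)), -1), Add(-7, 8)), 2) = Pow(Mul(8, Pow(Add(1, 64), -1), 1), 2) = Pow(Mul(8, Pow(65, -1), 1), 2) = Pow(Mul(8, Rational(1, 65), 1), 2) = Pow(Rational(8, 65), 2) = Rational(64, 4225)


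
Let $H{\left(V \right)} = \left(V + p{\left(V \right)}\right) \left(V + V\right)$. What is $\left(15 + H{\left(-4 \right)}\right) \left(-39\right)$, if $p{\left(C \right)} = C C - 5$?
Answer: $1599$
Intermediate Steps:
$p{\left(C \right)} = -5 + C^{2}$ ($p{\left(C \right)} = C^{2} - 5 = -5 + C^{2}$)
$H{\left(V \right)} = 2 V \left(-5 + V + V^{2}\right)$ ($H{\left(V \right)} = \left(V + \left(-5 + V^{2}\right)\right) \left(V + V\right) = \left(-5 + V + V^{2}\right) 2 V = 2 V \left(-5 + V + V^{2}\right)$)
$\left(15 + H{\left(-4 \right)}\right) \left(-39\right) = \left(15 + 2 \left(-4\right) \left(-5 - 4 + \left(-4\right)^{2}\right)\right) \left(-39\right) = \left(15 + 2 \left(-4\right) \left(-5 - 4 + 16\right)\right) \left(-39\right) = \left(15 + 2 \left(-4\right) 7\right) \left(-39\right) = \left(15 - 56\right) \left(-39\right) = \left(-41\right) \left(-39\right) = 1599$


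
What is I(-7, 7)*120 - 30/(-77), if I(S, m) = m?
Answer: 64710/77 ≈ 840.39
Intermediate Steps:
I(-7, 7)*120 - 30/(-77) = 7*120 - 30/(-77) = 840 - 30*(-1/77) = 840 + 30/77 = 64710/77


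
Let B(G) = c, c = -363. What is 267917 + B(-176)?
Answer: 267554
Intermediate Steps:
B(G) = -363
267917 + B(-176) = 267917 - 363 = 267554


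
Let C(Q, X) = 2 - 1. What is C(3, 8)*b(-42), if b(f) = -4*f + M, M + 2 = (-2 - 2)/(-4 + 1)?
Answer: 502/3 ≈ 167.33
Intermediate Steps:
C(Q, X) = 1
M = -⅔ (M = -2 + (-2 - 2)/(-4 + 1) = -2 - 4/(-3) = -2 - 4*(-⅓) = -2 + 4/3 = -⅔ ≈ -0.66667)
b(f) = -⅔ - 4*f (b(f) = -4*f - ⅔ = -⅔ - 4*f)
C(3, 8)*b(-42) = 1*(-⅔ - 4*(-42)) = 1*(-⅔ + 168) = 1*(502/3) = 502/3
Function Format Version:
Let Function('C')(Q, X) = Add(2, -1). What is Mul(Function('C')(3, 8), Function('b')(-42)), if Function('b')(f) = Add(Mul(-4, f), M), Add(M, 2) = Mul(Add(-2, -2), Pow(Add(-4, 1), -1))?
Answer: Rational(502, 3) ≈ 167.33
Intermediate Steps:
Function('C')(Q, X) = 1
M = Rational(-2, 3) (M = Add(-2, Mul(Add(-2, -2), Pow(Add(-4, 1), -1))) = Add(-2, Mul(-4, Pow(-3, -1))) = Add(-2, Mul(-4, Rational(-1, 3))) = Add(-2, Rational(4, 3)) = Rational(-2, 3) ≈ -0.66667)
Function('b')(f) = Add(Rational(-2, 3), Mul(-4, f)) (Function('b')(f) = Add(Mul(-4, f), Rational(-2, 3)) = Add(Rational(-2, 3), Mul(-4, f)))
Mul(Function('C')(3, 8), Function('b')(-42)) = Mul(1, Add(Rational(-2, 3), Mul(-4, -42))) = Mul(1, Add(Rational(-2, 3), 168)) = Mul(1, Rational(502, 3)) = Rational(502, 3)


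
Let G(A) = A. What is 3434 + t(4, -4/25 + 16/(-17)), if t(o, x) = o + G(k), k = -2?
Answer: 3436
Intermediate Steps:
t(o, x) = -2 + o (t(o, x) = o - 2 = -2 + o)
3434 + t(4, -4/25 + 16/(-17)) = 3434 + (-2 + 4) = 3434 + 2 = 3436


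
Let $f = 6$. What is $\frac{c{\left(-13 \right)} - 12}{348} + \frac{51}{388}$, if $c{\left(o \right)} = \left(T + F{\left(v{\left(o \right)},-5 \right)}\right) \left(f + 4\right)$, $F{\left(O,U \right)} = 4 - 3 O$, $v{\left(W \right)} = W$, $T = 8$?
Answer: $\frac{17581}{11252} \approx 1.5625$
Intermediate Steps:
$c{\left(o \right)} = 120 - 30 o$ ($c{\left(o \right)} = \left(8 - \left(-4 + 3 o\right)\right) \left(6 + 4\right) = \left(12 - 3 o\right) 10 = 120 - 30 o$)
$\frac{c{\left(-13 \right)} - 12}{348} + \frac{51}{388} = \frac{\left(120 - -390\right) - 12}{348} + \frac{51}{388} = \left(\left(120 + 390\right) - 12\right) \frac{1}{348} + 51 \cdot \frac{1}{388} = \left(510 - 12\right) \frac{1}{348} + \frac{51}{388} = 498 \cdot \frac{1}{348} + \frac{51}{388} = \frac{83}{58} + \frac{51}{388} = \frac{17581}{11252}$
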